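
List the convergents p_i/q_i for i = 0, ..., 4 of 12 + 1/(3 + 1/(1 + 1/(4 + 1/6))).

12/1, 37/3, 49/4, 233/19, 1447/118

Using the convergent recurrence p_i = a_i*p_{i-1} + p_{i-2}, q_i = a_i*q_{i-1} + q_{i-2} with p_{-2}=0, p_{-1}=1, q_{-2}=1, q_{-1}=0:
  i=0: a_0=12, p_0 = 12*1 + 0 = 12, q_0 = 12*0 + 1 = 1.
  i=1: a_1=3, p_1 = 3*12 + 1 = 37, q_1 = 3*1 + 0 = 3.
  i=2: a_2=1, p_2 = 1*37 + 12 = 49, q_2 = 1*3 + 1 = 4.
  i=3: a_3=4, p_3 = 4*49 + 37 = 233, q_3 = 4*4 + 3 = 19.
  i=4: a_4=6, p_4 = 6*233 + 49 = 1447, q_4 = 6*19 + 4 = 118.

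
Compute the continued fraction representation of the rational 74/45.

Run the Euclidean algorithm on 74 and 45; the successive quotients are the partial quotients a_0, a_1, ... (each step inverts the fractional part left over by the previous one):
  74 = 1*45 + 29, so a_0 = 1.
  45 = 1*29 + 16, so a_1 = 1.
  29 = 1*16 + 13, so a_2 = 1.
  16 = 1*13 + 3, so a_3 = 1.
  13 = 4*3 + 1, so a_4 = 4.
  3 = 3*1 + 0, so a_5 = 3.
The remainder reaches 0 after 6 divisions, so the expansion has 6 partial quotients, read off in order.

[1; 1, 1, 1, 4, 3]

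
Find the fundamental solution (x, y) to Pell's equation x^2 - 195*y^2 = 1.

First expand sqrt(195) as a continued fraction. With x_i = (sqrt(195) + m_i)/d_i and (m_0, d_0) = (0, 1): a_0 = floor(sqrt(195)) = 13, since 13^2 = 169 <= 195 < 196 = 14^2.
Iterate m_{i+1} = d_i*a_i - m_i, d_{i+1} = (195 - m_{i+1}^2)/d_i, a_{i+1} = floor((a_0 + m_{i+1})/d_{i+1}):
  m_1 = 1*13 - 0 = 13, d_1 = (195 - 13^2)/1 = 26/1 = 26, a_1 = floor((13 + 13)/26) = 1.
  m_2 = 26*1 - 13 = 13, d_2 = (195 - 13^2)/26 = 26/26 = 1, a_2 = floor((13 + 13)/1) = 26.
  m_3 = 1*26 - 13 = 13, d_3 = (195 - 13^2)/1 = 26/1 = 26: (m_3, d_3) = (m_1, d_1) = (13, 26), so from here the quotients repeat a_1, a_2; the period length is 2.
So sqrt(195) = [13; (1, 26)] with period length k = 2.
k is even, so the fundamental solution of x^2 - 195y^2 = 1 is (p_{k-1}, q_{k-1}) = (p_1, q_1); compute convergents through index 1.
Convergents (p_i = a_i*p_{i-1} + p_{i-2}, q_i = a_i*q_{i-1} + q_{i-2} with p_{-2}=0, p_{-1}=1, q_{-2}=1, q_{-1}=0):
  i=0: a_0=13, p_0 = 13*1 + 0 = 13, q_0 = 13*0 + 1 = 1.
  i=1: a_1=1, p_1 = 1*13 + 1 = 14, q_1 = 1*1 + 0 = 1.
Check: 14^2 - 195*1^2 = 196 - 195 = 1, so (x, y) = (14, 1) solves the equation, and by the theorem it is the least positive solution.

(x, y) = (14, 1)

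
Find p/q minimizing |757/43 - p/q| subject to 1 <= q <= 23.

405/23

Expand x = 757/43 as a continued fraction with the Euclidean algorithm:
  757 = 17*43 + 26, so a_0 = 17.
  43 = 1*26 + 17, so a_1 = 1.
  26 = 1*17 + 9, so a_2 = 1.
  17 = 1*9 + 8, so a_3 = 1.
  9 = 1*8 + 1, so a_4 = 1.
  8 = 8*1 + 0, so a_5 = 8.
so x = [17; 1, 1, 1, 1, 8].
Convergents (p_i = a_i*p_{i-1} + p_{i-2}, q_i = a_i*q_{i-1} + q_{i-2} with p_{-2}=0, p_{-1}=1, q_{-2}=1, q_{-1}=0), until the denominator exceeds 23:
  i=0: a_0=17, p_0 = 17*1 + 0 = 17, q_0 = 17*0 + 1 = 1.
  i=1: a_1=1, p_1 = 1*17 + 1 = 18, q_1 = 1*1 + 0 = 1.
  i=2: a_2=1, p_2 = 1*18 + 17 = 35, q_2 = 1*1 + 1 = 2.
  i=3: a_3=1, p_3 = 1*35 + 18 = 53, q_3 = 1*2 + 1 = 3.
  i=4: a_4=1, p_4 = 1*53 + 35 = 88, q_4 = 1*3 + 2 = 5.
  i=5: a_5=8, p_5 = 8*88 + 53 = 757, q_5 = 8*5 + 3 = 43.
q_5 = 43 > 23, so the last convergent with denominator <= 23 is p_4/q_4 = 88/5.
The closest fraction with denominator <= 23 is either p_4/q_4 or the intermediate fraction (k*p_4 + p_3)/(k*q_4 + q_3) with the largest k >= 1 whose denominator stays <= 23; these approach x as k grows, and every other convergent or intermediate fraction in range is farther away.
Largest k: floor((23 - q_3)/q_4) = floor((23 - 3)/5) = 4.
That gives (4*88 + 53)/(4*5 + 3) = 405/23.
Compare the errors: |x - 88/5| = |757*5 - 88*43|/(43*5) = 1/215, and |x - 405/23| = |757*23 - 405*43|/(43*23) = 4/989.
Cross-multiplying, 4*215 = 860 < 989 = 1*989, so 4/989 is smaller: the intermediate fraction 405/23 is closer to x than 88/5.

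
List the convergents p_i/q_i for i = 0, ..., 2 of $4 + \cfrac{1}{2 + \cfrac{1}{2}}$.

Using the convergent recurrence p_i = a_i*p_{i-1} + p_{i-2}, q_i = a_i*q_{i-1} + q_{i-2} with p_{-2}=0, p_{-1}=1, q_{-2}=1, q_{-1}=0:
  i=0: a_0=4, p_0 = 4*1 + 0 = 4, q_0 = 4*0 + 1 = 1.
  i=1: a_1=2, p_1 = 2*4 + 1 = 9, q_1 = 2*1 + 0 = 2.
  i=2: a_2=2, p_2 = 2*9 + 4 = 22, q_2 = 2*2 + 1 = 5.

4/1, 9/2, 22/5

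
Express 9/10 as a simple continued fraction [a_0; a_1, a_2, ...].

[0; 1, 9]

Run the Euclidean algorithm on 9 and 10; the successive quotients are the partial quotients a_0, a_1, ... (each step inverts the fractional part left over by the previous one):
  9 = 0*10 + 9, so a_0 = 0.
  10 = 1*9 + 1, so a_1 = 1.
  9 = 9*1 + 0, so a_2 = 9.
The remainder reaches 0 after 3 divisions, so the expansion has 3 partial quotients, read off in order.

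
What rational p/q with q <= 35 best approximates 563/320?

44/25

Expand x = 563/320 as a continued fraction with the Euclidean algorithm:
  563 = 1*320 + 243, so a_0 = 1.
  320 = 1*243 + 77, so a_1 = 1.
  243 = 3*77 + 12, so a_2 = 3.
  77 = 6*12 + 5, so a_3 = 6.
  12 = 2*5 + 2, so a_4 = 2.
  5 = 2*2 + 1, so a_5 = 2.
  2 = 2*1 + 0, so a_6 = 2.
so x = [1; 1, 3, 6, 2, 2, 2].
Convergents (p_i = a_i*p_{i-1} + p_{i-2}, q_i = a_i*q_{i-1} + q_{i-2} with p_{-2}=0, p_{-1}=1, q_{-2}=1, q_{-1}=0), until the denominator exceeds 35:
  i=0: a_0=1, p_0 = 1*1 + 0 = 1, q_0 = 1*0 + 1 = 1.
  i=1: a_1=1, p_1 = 1*1 + 1 = 2, q_1 = 1*1 + 0 = 1.
  i=2: a_2=3, p_2 = 3*2 + 1 = 7, q_2 = 3*1 + 1 = 4.
  i=3: a_3=6, p_3 = 6*7 + 2 = 44, q_3 = 6*4 + 1 = 25.
  i=4: a_4=2, p_4 = 2*44 + 7 = 95, q_4 = 2*25 + 4 = 54.
q_4 = 54 > 35, so the last convergent with denominator <= 35 is p_3/q_3 = 44/25.
The closest fraction with denominator <= 35 is either p_3/q_3 or the intermediate fraction (k*p_3 + p_2)/(k*q_3 + q_2) with the largest k >= 1 whose denominator stays <= 35; these approach x as k grows, and every other convergent or intermediate fraction in range is farther away.
Largest k: floor((35 - q_2)/q_3) = floor((35 - 4)/25) = 1.
That gives (1*44 + 7)/(1*25 + 4) = 51/29.
Compare the errors: |x - 44/25| = |563*25 - 44*320|/(320*25) = 5/8000, and |x - 51/29| = |563*29 - 51*320|/(320*29) = 7/9280.
Cross-multiplying, 5*9280 = 46400 < 56000 = 7*8000, so 5/8000 is smaller: the convergent 44/25 is closer to x than 51/29.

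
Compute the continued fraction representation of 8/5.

Run the Euclidean algorithm on 8 and 5; the successive quotients are the partial quotients a_0, a_1, ... (each step inverts the fractional part left over by the previous one):
  8 = 1*5 + 3, so a_0 = 1.
  5 = 1*3 + 2, so a_1 = 1.
  3 = 1*2 + 1, so a_2 = 1.
  2 = 2*1 + 0, so a_3 = 2.
The remainder reaches 0 after 4 divisions, so the expansion has 4 partial quotients, read off in order.

[1; 1, 1, 2]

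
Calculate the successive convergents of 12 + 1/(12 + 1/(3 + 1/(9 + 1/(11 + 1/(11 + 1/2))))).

12/1, 145/12, 447/37, 4168/345, 46295/3832, 513413/42497, 1073121/88826

Using the convergent recurrence p_i = a_i*p_{i-1} + p_{i-2}, q_i = a_i*q_{i-1} + q_{i-2} with p_{-2}=0, p_{-1}=1, q_{-2}=1, q_{-1}=0:
  i=0: a_0=12, p_0 = 12*1 + 0 = 12, q_0 = 12*0 + 1 = 1.
  i=1: a_1=12, p_1 = 12*12 + 1 = 145, q_1 = 12*1 + 0 = 12.
  i=2: a_2=3, p_2 = 3*145 + 12 = 447, q_2 = 3*12 + 1 = 37.
  i=3: a_3=9, p_3 = 9*447 + 145 = 4168, q_3 = 9*37 + 12 = 345.
  i=4: a_4=11, p_4 = 11*4168 + 447 = 46295, q_4 = 11*345 + 37 = 3832.
  i=5: a_5=11, p_5 = 11*46295 + 4168 = 513413, q_5 = 11*3832 + 345 = 42497.
  i=6: a_6=2, p_6 = 2*513413 + 46295 = 1073121, q_6 = 2*42497 + 3832 = 88826.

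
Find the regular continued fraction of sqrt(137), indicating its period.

[11; (1, 2, 2, 1, 1, 2, 2, 1, 22)]

Write x_i = (sqrt(137) + m_i)/d_i with (m_0, d_0) = (0, 1). a_0 = floor(sqrt(137)) = 11, since 11^2 = 121 <= 137 < 144 = 12^2.
Iterate m_{i+1} = d_i*a_i - m_i, d_{i+1} = (137 - m_{i+1}^2)/d_i, a_{i+1} = floor((a_0 + m_{i+1})/d_{i+1}):
  m_1 = 1*11 - 0 = 11, d_1 = (137 - 11^2)/1 = 16/1 = 16, a_1 = floor((11 + 11)/16) = 1.
  m_2 = 16*1 - 11 = 5, d_2 = (137 - 5^2)/16 = 112/16 = 7, a_2 = floor((11 + 5)/7) = 2.
  m_3 = 7*2 - 5 = 9, d_3 = (137 - 9^2)/7 = 56/7 = 8, a_3 = floor((11 + 9)/8) = 2.
  m_4 = 8*2 - 9 = 7, d_4 = (137 - 7^2)/8 = 88/8 = 11, a_4 = floor((11 + 7)/11) = 1.
  m_5 = 11*1 - 7 = 4, d_5 = (137 - 4^2)/11 = 121/11 = 11, a_5 = floor((11 + 4)/11) = 1.
  m_6 = 11*1 - 4 = 7, d_6 = (137 - 7^2)/11 = 88/11 = 8, a_6 = floor((11 + 7)/8) = 2.
  m_7 = 8*2 - 7 = 9, d_7 = (137 - 9^2)/8 = 56/8 = 7, a_7 = floor((11 + 9)/7) = 2.
  m_8 = 7*2 - 9 = 5, d_8 = (137 - 5^2)/7 = 112/7 = 16, a_8 = floor((11 + 5)/16) = 1.
  m_9 = 16*1 - 5 = 11, d_9 = (137 - 11^2)/16 = 16/16 = 1, a_9 = floor((11 + 11)/1) = 22.
  m_10 = 1*22 - 11 = 11, d_10 = (137 - 11^2)/1 = 16/1 = 16: (m_10, d_10) = (m_1, d_1) = (11, 16), so from here the quotients repeat a_1, ..., a_9; the period length is 9.
Hence the expansion of sqrt(137) is a_0 = 11 followed by the repeating block 1, 2, 2, 1, 1, 2, 2, 1, 22 (period 9).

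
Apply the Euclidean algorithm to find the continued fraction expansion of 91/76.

Run the Euclidean algorithm on 91 and 76; the successive quotients are the partial quotients a_0, a_1, ... (each step inverts the fractional part left over by the previous one):
  91 = 1*76 + 15, so a_0 = 1.
  76 = 5*15 + 1, so a_1 = 5.
  15 = 15*1 + 0, so a_2 = 15.
The remainder reaches 0 after 3 divisions, so the expansion has 3 partial quotients, read off in order.

[1; 5, 15]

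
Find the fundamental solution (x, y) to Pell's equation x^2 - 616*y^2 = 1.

First expand sqrt(616) as a continued fraction. With x_i = (sqrt(616) + m_i)/d_i and (m_0, d_0) = (0, 1): a_0 = floor(sqrt(616)) = 24, since 24^2 = 576 <= 616 < 625 = 25^2.
Iterate m_{i+1} = d_i*a_i - m_i, d_{i+1} = (616 - m_{i+1}^2)/d_i, a_{i+1} = floor((a_0 + m_{i+1})/d_{i+1}):
  m_1 = 1*24 - 0 = 24, d_1 = (616 - 24^2)/1 = 40/1 = 40, a_1 = floor((24 + 24)/40) = 1.
  m_2 = 40*1 - 24 = 16, d_2 = (616 - 16^2)/40 = 360/40 = 9, a_2 = floor((24 + 16)/9) = 4.
  m_3 = 9*4 - 16 = 20, d_3 = (616 - 20^2)/9 = 216/9 = 24, a_3 = floor((24 + 20)/24) = 1.
  m_4 = 24*1 - 20 = 4, d_4 = (616 - 4^2)/24 = 600/24 = 25, a_4 = floor((24 + 4)/25) = 1.
  m_5 = 25*1 - 4 = 21, d_5 = (616 - 21^2)/25 = 175/25 = 7, a_5 = floor((24 + 21)/7) = 6.
  m_6 = 7*6 - 21 = 21, d_6 = (616 - 21^2)/7 = 175/7 = 25, a_6 = floor((24 + 21)/25) = 1.
  m_7 = 25*1 - 21 = 4, d_7 = (616 - 4^2)/25 = 600/25 = 24, a_7 = floor((24 + 4)/24) = 1.
  m_8 = 24*1 - 4 = 20, d_8 = (616 - 20^2)/24 = 216/24 = 9, a_8 = floor((24 + 20)/9) = 4.
  m_9 = 9*4 - 20 = 16, d_9 = (616 - 16^2)/9 = 360/9 = 40, a_9 = floor((24 + 16)/40) = 1.
  m_10 = 40*1 - 16 = 24, d_10 = (616 - 24^2)/40 = 40/40 = 1, a_10 = floor((24 + 24)/1) = 48.
  m_11 = 1*48 - 24 = 24, d_11 = (616 - 24^2)/1 = 40/1 = 40: (m_11, d_11) = (m_1, d_1) = (24, 40), so from here the quotients repeat a_1, ..., a_10; the period length is 10.
So sqrt(616) = [24; (1, 4, 1, 1, 6, 1, 1, 4, 1, 48)] with period length k = 10.
k is even, so the fundamental solution of x^2 - 616y^2 = 1 is (p_{k-1}, q_{k-1}) = (p_9, q_9); compute convergents through index 9.
Convergents (p_i = a_i*p_{i-1} + p_{i-2}, q_i = a_i*q_{i-1} + q_{i-2} with p_{-2}=0, p_{-1}=1, q_{-2}=1, q_{-1}=0):
  i=0: a_0=24, p_0 = 24*1 + 0 = 24, q_0 = 24*0 + 1 = 1.
  i=1: a_1=1, p_1 = 1*24 + 1 = 25, q_1 = 1*1 + 0 = 1.
  i=2: a_2=4, p_2 = 4*25 + 24 = 124, q_2 = 4*1 + 1 = 5.
  i=3: a_3=1, p_3 = 1*124 + 25 = 149, q_3 = 1*5 + 1 = 6.
  i=4: a_4=1, p_4 = 1*149 + 124 = 273, q_4 = 1*6 + 5 = 11.
  i=5: a_5=6, p_5 = 6*273 + 149 = 1787, q_5 = 6*11 + 6 = 72.
  i=6: a_6=1, p_6 = 1*1787 + 273 = 2060, q_6 = 1*72 + 11 = 83.
  i=7: a_7=1, p_7 = 1*2060 + 1787 = 3847, q_7 = 1*83 + 72 = 155.
  i=8: a_8=4, p_8 = 4*3847 + 2060 = 17448, q_8 = 4*155 + 83 = 703.
  i=9: a_9=1, p_9 = 1*17448 + 3847 = 21295, q_9 = 1*703 + 155 = 858.
Check: 21295^2 - 616*858^2 = 453477025 - 453477024 = 1, so (x, y) = (21295, 858) solves the equation, and by the theorem it is the least positive solution.

(x, y) = (21295, 858)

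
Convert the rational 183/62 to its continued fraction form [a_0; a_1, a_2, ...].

Run the Euclidean algorithm on 183 and 62; the successive quotients are the partial quotients a_0, a_1, ... (each step inverts the fractional part left over by the previous one):
  183 = 2*62 + 59, so a_0 = 2.
  62 = 1*59 + 3, so a_1 = 1.
  59 = 19*3 + 2, so a_2 = 19.
  3 = 1*2 + 1, so a_3 = 1.
  2 = 2*1 + 0, so a_4 = 2.
The remainder reaches 0 after 5 divisions, so the expansion has 5 partial quotients, read off in order.

[2; 1, 19, 1, 2]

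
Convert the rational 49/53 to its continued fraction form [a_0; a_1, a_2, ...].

[0; 1, 12, 4]

Run the Euclidean algorithm on 49 and 53; the successive quotients are the partial quotients a_0, a_1, ... (each step inverts the fractional part left over by the previous one):
  49 = 0*53 + 49, so a_0 = 0.
  53 = 1*49 + 4, so a_1 = 1.
  49 = 12*4 + 1, so a_2 = 12.
  4 = 4*1 + 0, so a_3 = 4.
The remainder reaches 0 after 4 divisions, so the expansion has 4 partial quotients, read off in order.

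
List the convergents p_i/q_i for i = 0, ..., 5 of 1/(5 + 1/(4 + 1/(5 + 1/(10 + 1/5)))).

Using the convergent recurrence p_i = a_i*p_{i-1} + p_{i-2}, q_i = a_i*q_{i-1} + q_{i-2} with p_{-2}=0, p_{-1}=1, q_{-2}=1, q_{-1}=0:
  i=0: a_0=0, p_0 = 0*1 + 0 = 0, q_0 = 0*0 + 1 = 1.
  i=1: a_1=5, p_1 = 5*0 + 1 = 1, q_1 = 5*1 + 0 = 5.
  i=2: a_2=4, p_2 = 4*1 + 0 = 4, q_2 = 4*5 + 1 = 21.
  i=3: a_3=5, p_3 = 5*4 + 1 = 21, q_3 = 5*21 + 5 = 110.
  i=4: a_4=10, p_4 = 10*21 + 4 = 214, q_4 = 10*110 + 21 = 1121.
  i=5: a_5=5, p_5 = 5*214 + 21 = 1091, q_5 = 5*1121 + 110 = 5715.

0/1, 1/5, 4/21, 21/110, 214/1121, 1091/5715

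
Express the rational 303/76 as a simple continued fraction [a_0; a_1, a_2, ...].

Run the Euclidean algorithm on 303 and 76; the successive quotients are the partial quotients a_0, a_1, ... (each step inverts the fractional part left over by the previous one):
  303 = 3*76 + 75, so a_0 = 3.
  76 = 1*75 + 1, so a_1 = 1.
  75 = 75*1 + 0, so a_2 = 75.
The remainder reaches 0 after 3 divisions, so the expansion has 3 partial quotients, read off in order.

[3; 1, 75]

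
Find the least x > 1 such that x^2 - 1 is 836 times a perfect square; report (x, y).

First expand sqrt(836) as a continued fraction. With x_i = (sqrt(836) + m_i)/d_i and (m_0, d_0) = (0, 1): a_0 = floor(sqrt(836)) = 28, since 28^2 = 784 <= 836 < 841 = 29^2.
Iterate m_{i+1} = d_i*a_i - m_i, d_{i+1} = (836 - m_{i+1}^2)/d_i, a_{i+1} = floor((a_0 + m_{i+1})/d_{i+1}):
  m_1 = 1*28 - 0 = 28, d_1 = (836 - 28^2)/1 = 52/1 = 52, a_1 = floor((28 + 28)/52) = 1.
  m_2 = 52*1 - 28 = 24, d_2 = (836 - 24^2)/52 = 260/52 = 5, a_2 = floor((28 + 24)/5) = 10.
  m_3 = 5*10 - 24 = 26, d_3 = (836 - 26^2)/5 = 160/5 = 32, a_3 = floor((28 + 26)/32) = 1.
  m_4 = 32*1 - 26 = 6, d_4 = (836 - 6^2)/32 = 800/32 = 25, a_4 = floor((28 + 6)/25) = 1.
  m_5 = 25*1 - 6 = 19, d_5 = (836 - 19^2)/25 = 475/25 = 19, a_5 = floor((28 + 19)/19) = 2.
  m_6 = 19*2 - 19 = 19, d_6 = (836 - 19^2)/19 = 475/19 = 25, a_6 = floor((28 + 19)/25) = 1.
  m_7 = 25*1 - 19 = 6, d_7 = (836 - 6^2)/25 = 800/25 = 32, a_7 = floor((28 + 6)/32) = 1.
  m_8 = 32*1 - 6 = 26, d_8 = (836 - 26^2)/32 = 160/32 = 5, a_8 = floor((28 + 26)/5) = 10.
  m_9 = 5*10 - 26 = 24, d_9 = (836 - 24^2)/5 = 260/5 = 52, a_9 = floor((28 + 24)/52) = 1.
  m_10 = 52*1 - 24 = 28, d_10 = (836 - 28^2)/52 = 52/52 = 1, a_10 = floor((28 + 28)/1) = 56.
  m_11 = 1*56 - 28 = 28, d_11 = (836 - 28^2)/1 = 52/1 = 52: (m_11, d_11) = (m_1, d_1) = (28, 52), so from here the quotients repeat a_1, ..., a_10; the period length is 10.
So sqrt(836) = [28; (1, 10, 1, 1, 2, 1, 1, 10, 1, 56)] with period length k = 10.
k is even, so the fundamental solution of x^2 - 836y^2 = 1 is (p_{k-1}, q_{k-1}) = (p_9, q_9); compute convergents through index 9.
Convergents (p_i = a_i*p_{i-1} + p_{i-2}, q_i = a_i*q_{i-1} + q_{i-2} with p_{-2}=0, p_{-1}=1, q_{-2}=1, q_{-1}=0):
  i=0: a_0=28, p_0 = 28*1 + 0 = 28, q_0 = 28*0 + 1 = 1.
  i=1: a_1=1, p_1 = 1*28 + 1 = 29, q_1 = 1*1 + 0 = 1.
  i=2: a_2=10, p_2 = 10*29 + 28 = 318, q_2 = 10*1 + 1 = 11.
  i=3: a_3=1, p_3 = 1*318 + 29 = 347, q_3 = 1*11 + 1 = 12.
  i=4: a_4=1, p_4 = 1*347 + 318 = 665, q_4 = 1*12 + 11 = 23.
  i=5: a_5=2, p_5 = 2*665 + 347 = 1677, q_5 = 2*23 + 12 = 58.
  i=6: a_6=1, p_6 = 1*1677 + 665 = 2342, q_6 = 1*58 + 23 = 81.
  i=7: a_7=1, p_7 = 1*2342 + 1677 = 4019, q_7 = 1*81 + 58 = 139.
  i=8: a_8=10, p_8 = 10*4019 + 2342 = 42532, q_8 = 10*139 + 81 = 1471.
  i=9: a_9=1, p_9 = 1*42532 + 4019 = 46551, q_9 = 1*1471 + 139 = 1610.
Check: 46551^2 - 836*1610^2 = 2166995601 - 2166995600 = 1, so (x, y) = (46551, 1610) solves the equation, and by the theorem it is the least positive solution.

(x, y) = (46551, 1610)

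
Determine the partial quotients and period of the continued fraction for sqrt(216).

Write x_i = (sqrt(216) + m_i)/d_i with (m_0, d_0) = (0, 1). a_0 = floor(sqrt(216)) = 14, since 14^2 = 196 <= 216 < 225 = 15^2.
Iterate m_{i+1} = d_i*a_i - m_i, d_{i+1} = (216 - m_{i+1}^2)/d_i, a_{i+1} = floor((a_0 + m_{i+1})/d_{i+1}):
  m_1 = 1*14 - 0 = 14, d_1 = (216 - 14^2)/1 = 20/1 = 20, a_1 = floor((14 + 14)/20) = 1.
  m_2 = 20*1 - 14 = 6, d_2 = (216 - 6^2)/20 = 180/20 = 9, a_2 = floor((14 + 6)/9) = 2.
  m_3 = 9*2 - 6 = 12, d_3 = (216 - 12^2)/9 = 72/9 = 8, a_3 = floor((14 + 12)/8) = 3.
  m_4 = 8*3 - 12 = 12, d_4 = (216 - 12^2)/8 = 72/8 = 9, a_4 = floor((14 + 12)/9) = 2.
  m_5 = 9*2 - 12 = 6, d_5 = (216 - 6^2)/9 = 180/9 = 20, a_5 = floor((14 + 6)/20) = 1.
  m_6 = 20*1 - 6 = 14, d_6 = (216 - 14^2)/20 = 20/20 = 1, a_6 = floor((14 + 14)/1) = 28.
  m_7 = 1*28 - 14 = 14, d_7 = (216 - 14^2)/1 = 20/1 = 20: (m_7, d_7) = (m_1, d_1) = (14, 20), so from here the quotients repeat a_1, ..., a_6; the period length is 6.
Hence the expansion of sqrt(216) is a_0 = 14 followed by the repeating block 1, 2, 3, 2, 1, 28 (period 6).

[14; (1, 2, 3, 2, 1, 28)]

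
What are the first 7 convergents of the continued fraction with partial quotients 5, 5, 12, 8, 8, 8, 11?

5/1, 26/5, 317/61, 2562/493, 20813/4005, 169066/32533, 1880539/361868

Using the convergent recurrence p_i = a_i*p_{i-1} + p_{i-2}, q_i = a_i*q_{i-1} + q_{i-2} with p_{-2}=0, p_{-1}=1, q_{-2}=1, q_{-1}=0:
  i=0: a_0=5, p_0 = 5*1 + 0 = 5, q_0 = 5*0 + 1 = 1.
  i=1: a_1=5, p_1 = 5*5 + 1 = 26, q_1 = 5*1 + 0 = 5.
  i=2: a_2=12, p_2 = 12*26 + 5 = 317, q_2 = 12*5 + 1 = 61.
  i=3: a_3=8, p_3 = 8*317 + 26 = 2562, q_3 = 8*61 + 5 = 493.
  i=4: a_4=8, p_4 = 8*2562 + 317 = 20813, q_4 = 8*493 + 61 = 4005.
  i=5: a_5=8, p_5 = 8*20813 + 2562 = 169066, q_5 = 8*4005 + 493 = 32533.
  i=6: a_6=11, p_6 = 11*169066 + 20813 = 1880539, q_6 = 11*32533 + 4005 = 361868.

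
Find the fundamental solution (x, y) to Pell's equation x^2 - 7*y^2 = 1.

(x, y) = (8, 3)

First expand sqrt(7) as a continued fraction. With x_i = (sqrt(7) + m_i)/d_i and (m_0, d_0) = (0, 1): a_0 = floor(sqrt(7)) = 2, since 2^2 = 4 <= 7 < 9 = 3^2.
Iterate m_{i+1} = d_i*a_i - m_i, d_{i+1} = (7 - m_{i+1}^2)/d_i, a_{i+1} = floor((a_0 + m_{i+1})/d_{i+1}):
  m_1 = 1*2 - 0 = 2, d_1 = (7 - 2^2)/1 = 3/1 = 3, a_1 = floor((2 + 2)/3) = 1.
  m_2 = 3*1 - 2 = 1, d_2 = (7 - 1^2)/3 = 6/3 = 2, a_2 = floor((2 + 1)/2) = 1.
  m_3 = 2*1 - 1 = 1, d_3 = (7 - 1^2)/2 = 6/2 = 3, a_3 = floor((2 + 1)/3) = 1.
  m_4 = 3*1 - 1 = 2, d_4 = (7 - 2^2)/3 = 3/3 = 1, a_4 = floor((2 + 2)/1) = 4.
  m_5 = 1*4 - 2 = 2, d_5 = (7 - 2^2)/1 = 3/1 = 3: (m_5, d_5) = (m_1, d_1) = (2, 3), so from here the quotients repeat a_1, ..., a_4; the period length is 4.
So sqrt(7) = [2; (1, 1, 1, 4)] with period length k = 4.
k is even, so the fundamental solution of x^2 - 7y^2 = 1 is (p_{k-1}, q_{k-1}) = (p_3, q_3); compute convergents through index 3.
Convergents (p_i = a_i*p_{i-1} + p_{i-2}, q_i = a_i*q_{i-1} + q_{i-2} with p_{-2}=0, p_{-1}=1, q_{-2}=1, q_{-1}=0):
  i=0: a_0=2, p_0 = 2*1 + 0 = 2, q_0 = 2*0 + 1 = 1.
  i=1: a_1=1, p_1 = 1*2 + 1 = 3, q_1 = 1*1 + 0 = 1.
  i=2: a_2=1, p_2 = 1*3 + 2 = 5, q_2 = 1*1 + 1 = 2.
  i=3: a_3=1, p_3 = 1*5 + 3 = 8, q_3 = 1*2 + 1 = 3.
Check: 8^2 - 7*3^2 = 64 - 63 = 1, so (x, y) = (8, 3) solves the equation, and by the theorem it is the least positive solution.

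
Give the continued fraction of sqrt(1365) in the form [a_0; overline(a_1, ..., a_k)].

Write x_i = (sqrt(1365) + m_i)/d_i with (m_0, d_0) = (0, 1). a_0 = floor(sqrt(1365)) = 36, since 36^2 = 1296 <= 1365 < 1369 = 37^2.
Iterate m_{i+1} = d_i*a_i - m_i, d_{i+1} = (1365 - m_{i+1}^2)/d_i, a_{i+1} = floor((a_0 + m_{i+1})/d_{i+1}):
  m_1 = 1*36 - 0 = 36, d_1 = (1365 - 36^2)/1 = 69/1 = 69, a_1 = floor((36 + 36)/69) = 1.
  m_2 = 69*1 - 36 = 33, d_2 = (1365 - 33^2)/69 = 276/69 = 4, a_2 = floor((36 + 33)/4) = 17.
  m_3 = 4*17 - 33 = 35, d_3 = (1365 - 35^2)/4 = 140/4 = 35, a_3 = floor((36 + 35)/35) = 2.
  m_4 = 35*2 - 35 = 35, d_4 = (1365 - 35^2)/35 = 140/35 = 4, a_4 = floor((36 + 35)/4) = 17.
  m_5 = 4*17 - 35 = 33, d_5 = (1365 - 33^2)/4 = 276/4 = 69, a_5 = floor((36 + 33)/69) = 1.
  m_6 = 69*1 - 33 = 36, d_6 = (1365 - 36^2)/69 = 69/69 = 1, a_6 = floor((36 + 36)/1) = 72.
  m_7 = 1*72 - 36 = 36, d_7 = (1365 - 36^2)/1 = 69/1 = 69: (m_7, d_7) = (m_1, d_1) = (36, 69), so from here the quotients repeat a_1, ..., a_6; the period length is 6.
Hence the expansion of sqrt(1365) is a_0 = 36 followed by the repeating block 1, 17, 2, 17, 1, 72 (period 6).

[36; overline(1, 17, 2, 17, 1, 72)]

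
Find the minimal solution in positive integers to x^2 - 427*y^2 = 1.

First expand sqrt(427) as a continued fraction. With x_i = (sqrt(427) + m_i)/d_i and (m_0, d_0) = (0, 1): a_0 = floor(sqrt(427)) = 20, since 20^2 = 400 <= 427 < 441 = 21^2.
Iterate m_{i+1} = d_i*a_i - m_i, d_{i+1} = (427 - m_{i+1}^2)/d_i, a_{i+1} = floor((a_0 + m_{i+1})/d_{i+1}):
  m_1 = 1*20 - 0 = 20, d_1 = (427 - 20^2)/1 = 27/1 = 27, a_1 = floor((20 + 20)/27) = 1.
  m_2 = 27*1 - 20 = 7, d_2 = (427 - 7^2)/27 = 378/27 = 14, a_2 = floor((20 + 7)/14) = 1.
  m_3 = 14*1 - 7 = 7, d_3 = (427 - 7^2)/14 = 378/14 = 27, a_3 = floor((20 + 7)/27) = 1.
  m_4 = 27*1 - 7 = 20, d_4 = (427 - 20^2)/27 = 27/27 = 1, a_4 = floor((20 + 20)/1) = 40.
  m_5 = 1*40 - 20 = 20, d_5 = (427 - 20^2)/1 = 27/1 = 27: (m_5, d_5) = (m_1, d_1) = (20, 27), so from here the quotients repeat a_1, ..., a_4; the period length is 4.
So sqrt(427) = [20; (1, 1, 1, 40)] with period length k = 4.
k is even, so the fundamental solution of x^2 - 427y^2 = 1 is (p_{k-1}, q_{k-1}) = (p_3, q_3); compute convergents through index 3.
Convergents (p_i = a_i*p_{i-1} + p_{i-2}, q_i = a_i*q_{i-1} + q_{i-2} with p_{-2}=0, p_{-1}=1, q_{-2}=1, q_{-1}=0):
  i=0: a_0=20, p_0 = 20*1 + 0 = 20, q_0 = 20*0 + 1 = 1.
  i=1: a_1=1, p_1 = 1*20 + 1 = 21, q_1 = 1*1 + 0 = 1.
  i=2: a_2=1, p_2 = 1*21 + 20 = 41, q_2 = 1*1 + 1 = 2.
  i=3: a_3=1, p_3 = 1*41 + 21 = 62, q_3 = 1*2 + 1 = 3.
Check: 62^2 - 427*3^2 = 3844 - 3843 = 1, so (x, y) = (62, 3) solves the equation, and by the theorem it is the least positive solution.

(x, y) = (62, 3)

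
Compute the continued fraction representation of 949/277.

Run the Euclidean algorithm on 949 and 277; the successive quotients are the partial quotients a_0, a_1, ... (each step inverts the fractional part left over by the previous one):
  949 = 3*277 + 118, so a_0 = 3.
  277 = 2*118 + 41, so a_1 = 2.
  118 = 2*41 + 36, so a_2 = 2.
  41 = 1*36 + 5, so a_3 = 1.
  36 = 7*5 + 1, so a_4 = 7.
  5 = 5*1 + 0, so a_5 = 5.
The remainder reaches 0 after 6 divisions, so the expansion has 6 partial quotients, read off in order.

[3; 2, 2, 1, 7, 5]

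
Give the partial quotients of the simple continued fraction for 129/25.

Run the Euclidean algorithm on 129 and 25; the successive quotients are the partial quotients a_0, a_1, ... (each step inverts the fractional part left over by the previous one):
  129 = 5*25 + 4, so a_0 = 5.
  25 = 6*4 + 1, so a_1 = 6.
  4 = 4*1 + 0, so a_2 = 4.
The remainder reaches 0 after 3 divisions, so the expansion has 3 partial quotients, read off in order.

[5; 6, 4]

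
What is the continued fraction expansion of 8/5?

Run the Euclidean algorithm on 8 and 5; the successive quotients are the partial quotients a_0, a_1, ... (each step inverts the fractional part left over by the previous one):
  8 = 1*5 + 3, so a_0 = 1.
  5 = 1*3 + 2, so a_1 = 1.
  3 = 1*2 + 1, so a_2 = 1.
  2 = 2*1 + 0, so a_3 = 2.
The remainder reaches 0 after 4 divisions, so the expansion has 4 partial quotients, read off in order.

[1; 1, 1, 2]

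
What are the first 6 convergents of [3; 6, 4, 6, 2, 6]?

3/1, 19/6, 79/25, 493/156, 1065/337, 6883/2178

Using the convergent recurrence p_i = a_i*p_{i-1} + p_{i-2}, q_i = a_i*q_{i-1} + q_{i-2} with p_{-2}=0, p_{-1}=1, q_{-2}=1, q_{-1}=0:
  i=0: a_0=3, p_0 = 3*1 + 0 = 3, q_0 = 3*0 + 1 = 1.
  i=1: a_1=6, p_1 = 6*3 + 1 = 19, q_1 = 6*1 + 0 = 6.
  i=2: a_2=4, p_2 = 4*19 + 3 = 79, q_2 = 4*6 + 1 = 25.
  i=3: a_3=6, p_3 = 6*79 + 19 = 493, q_3 = 6*25 + 6 = 156.
  i=4: a_4=2, p_4 = 2*493 + 79 = 1065, q_4 = 2*156 + 25 = 337.
  i=5: a_5=6, p_5 = 6*1065 + 493 = 6883, q_5 = 6*337 + 156 = 2178.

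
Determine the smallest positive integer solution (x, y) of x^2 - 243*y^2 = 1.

(x, y) = (70226, 4505)

First expand sqrt(243) as a continued fraction. With x_i = (sqrt(243) + m_i)/d_i and (m_0, d_0) = (0, 1): a_0 = floor(sqrt(243)) = 15, since 15^2 = 225 <= 243 < 256 = 16^2.
Iterate m_{i+1} = d_i*a_i - m_i, d_{i+1} = (243 - m_{i+1}^2)/d_i, a_{i+1} = floor((a_0 + m_{i+1})/d_{i+1}):
  m_1 = 1*15 - 0 = 15, d_1 = (243 - 15^2)/1 = 18/1 = 18, a_1 = floor((15 + 15)/18) = 1.
  m_2 = 18*1 - 15 = 3, d_2 = (243 - 3^2)/18 = 234/18 = 13, a_2 = floor((15 + 3)/13) = 1.
  m_3 = 13*1 - 3 = 10, d_3 = (243 - 10^2)/13 = 143/13 = 11, a_3 = floor((15 + 10)/11) = 2.
  m_4 = 11*2 - 10 = 12, d_4 = (243 - 12^2)/11 = 99/11 = 9, a_4 = floor((15 + 12)/9) = 3.
  m_5 = 9*3 - 12 = 15, d_5 = (243 - 15^2)/9 = 18/9 = 2, a_5 = floor((15 + 15)/2) = 15.
  m_6 = 2*15 - 15 = 15, d_6 = (243 - 15^2)/2 = 18/2 = 9, a_6 = floor((15 + 15)/9) = 3.
  m_7 = 9*3 - 15 = 12, d_7 = (243 - 12^2)/9 = 99/9 = 11, a_7 = floor((15 + 12)/11) = 2.
  m_8 = 11*2 - 12 = 10, d_8 = (243 - 10^2)/11 = 143/11 = 13, a_8 = floor((15 + 10)/13) = 1.
  m_9 = 13*1 - 10 = 3, d_9 = (243 - 3^2)/13 = 234/13 = 18, a_9 = floor((15 + 3)/18) = 1.
  m_10 = 18*1 - 3 = 15, d_10 = (243 - 15^2)/18 = 18/18 = 1, a_10 = floor((15 + 15)/1) = 30.
  m_11 = 1*30 - 15 = 15, d_11 = (243 - 15^2)/1 = 18/1 = 18: (m_11, d_11) = (m_1, d_1) = (15, 18), so from here the quotients repeat a_1, ..., a_10; the period length is 10.
So sqrt(243) = [15; (1, 1, 2, 3, 15, 3, 2, 1, 1, 30)] with period length k = 10.
k is even, so the fundamental solution of x^2 - 243y^2 = 1 is (p_{k-1}, q_{k-1}) = (p_9, q_9); compute convergents through index 9.
Convergents (p_i = a_i*p_{i-1} + p_{i-2}, q_i = a_i*q_{i-1} + q_{i-2} with p_{-2}=0, p_{-1}=1, q_{-2}=1, q_{-1}=0):
  i=0: a_0=15, p_0 = 15*1 + 0 = 15, q_0 = 15*0 + 1 = 1.
  i=1: a_1=1, p_1 = 1*15 + 1 = 16, q_1 = 1*1 + 0 = 1.
  i=2: a_2=1, p_2 = 1*16 + 15 = 31, q_2 = 1*1 + 1 = 2.
  i=3: a_3=2, p_3 = 2*31 + 16 = 78, q_3 = 2*2 + 1 = 5.
  i=4: a_4=3, p_4 = 3*78 + 31 = 265, q_4 = 3*5 + 2 = 17.
  i=5: a_5=15, p_5 = 15*265 + 78 = 4053, q_5 = 15*17 + 5 = 260.
  i=6: a_6=3, p_6 = 3*4053 + 265 = 12424, q_6 = 3*260 + 17 = 797.
  i=7: a_7=2, p_7 = 2*12424 + 4053 = 28901, q_7 = 2*797 + 260 = 1854.
  i=8: a_8=1, p_8 = 1*28901 + 12424 = 41325, q_8 = 1*1854 + 797 = 2651.
  i=9: a_9=1, p_9 = 1*41325 + 28901 = 70226, q_9 = 1*2651 + 1854 = 4505.
Check: 70226^2 - 243*4505^2 = 4931691076 - 4931691075 = 1, so (x, y) = (70226, 4505) solves the equation, and by the theorem it is the least positive solution.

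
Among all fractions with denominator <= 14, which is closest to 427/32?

40/3

Expand x = 427/32 as a continued fraction with the Euclidean algorithm:
  427 = 13*32 + 11, so a_0 = 13.
  32 = 2*11 + 10, so a_1 = 2.
  11 = 1*10 + 1, so a_2 = 1.
  10 = 10*1 + 0, so a_3 = 10.
so x = [13; 2, 1, 10].
Convergents (p_i = a_i*p_{i-1} + p_{i-2}, q_i = a_i*q_{i-1} + q_{i-2} with p_{-2}=0, p_{-1}=1, q_{-2}=1, q_{-1}=0), until the denominator exceeds 14:
  i=0: a_0=13, p_0 = 13*1 + 0 = 13, q_0 = 13*0 + 1 = 1.
  i=1: a_1=2, p_1 = 2*13 + 1 = 27, q_1 = 2*1 + 0 = 2.
  i=2: a_2=1, p_2 = 1*27 + 13 = 40, q_2 = 1*2 + 1 = 3.
  i=3: a_3=10, p_3 = 10*40 + 27 = 427, q_3 = 10*3 + 2 = 32.
q_3 = 32 > 14, so the last convergent with denominator <= 14 is p_2/q_2 = 40/3.
The closest fraction with denominator <= 14 is either p_2/q_2 or the intermediate fraction (k*p_2 + p_1)/(k*q_2 + q_1) with the largest k >= 1 whose denominator stays <= 14; these approach x as k grows, and every other convergent or intermediate fraction in range is farther away.
Largest k: floor((14 - q_1)/q_2) = floor((14 - 2)/3) = 4.
That gives (4*40 + 27)/(4*3 + 2) = 187/14.
Compare the errors: |x - 40/3| = |427*3 - 40*32|/(32*3) = 1/96, and |x - 187/14| = |427*14 - 187*32|/(32*14) = 6/448.
Cross-multiplying, 1*448 = 448 < 576 = 6*96, so 1/96 is smaller: the convergent 40/3 is closer to x than 187/14.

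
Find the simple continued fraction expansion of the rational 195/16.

[12; 5, 3]

Run the Euclidean algorithm on 195 and 16; the successive quotients are the partial quotients a_0, a_1, ... (each step inverts the fractional part left over by the previous one):
  195 = 12*16 + 3, so a_0 = 12.
  16 = 5*3 + 1, so a_1 = 5.
  3 = 3*1 + 0, so a_2 = 3.
The remainder reaches 0 after 3 divisions, so the expansion has 3 partial quotients, read off in order.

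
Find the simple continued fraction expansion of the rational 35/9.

[3; 1, 8]

Run the Euclidean algorithm on 35 and 9; the successive quotients are the partial quotients a_0, a_1, ... (each step inverts the fractional part left over by the previous one):
  35 = 3*9 + 8, so a_0 = 3.
  9 = 1*8 + 1, so a_1 = 1.
  8 = 8*1 + 0, so a_2 = 8.
The remainder reaches 0 after 3 divisions, so the expansion has 3 partial quotients, read off in order.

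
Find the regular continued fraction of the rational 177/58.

Run the Euclidean algorithm on 177 and 58; the successive quotients are the partial quotients a_0, a_1, ... (each step inverts the fractional part left over by the previous one):
  177 = 3*58 + 3, so a_0 = 3.
  58 = 19*3 + 1, so a_1 = 19.
  3 = 3*1 + 0, so a_2 = 3.
The remainder reaches 0 after 3 divisions, so the expansion has 3 partial quotients, read off in order.

[3; 19, 3]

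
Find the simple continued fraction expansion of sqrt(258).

Write x_i = (sqrt(258) + m_i)/d_i with (m_0, d_0) = (0, 1). a_0 = floor(sqrt(258)) = 16, since 16^2 = 256 <= 258 < 289 = 17^2.
Iterate m_{i+1} = d_i*a_i - m_i, d_{i+1} = (258 - m_{i+1}^2)/d_i, a_{i+1} = floor((a_0 + m_{i+1})/d_{i+1}):
  m_1 = 1*16 - 0 = 16, d_1 = (258 - 16^2)/1 = 2/1 = 2, a_1 = floor((16 + 16)/2) = 16.
  m_2 = 2*16 - 16 = 16, d_2 = (258 - 16^2)/2 = 2/2 = 1, a_2 = floor((16 + 16)/1) = 32.
  m_3 = 1*32 - 16 = 16, d_3 = (258 - 16^2)/1 = 2/1 = 2: (m_3, d_3) = (m_1, d_1) = (16, 2), so from here the quotients repeat a_1, a_2; the period length is 2.
Hence the expansion of sqrt(258) is a_0 = 16 followed by the repeating block 16, 32 (period 2).

[16; (16, 32)]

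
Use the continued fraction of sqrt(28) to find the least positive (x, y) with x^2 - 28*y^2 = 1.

First expand sqrt(28) as a continued fraction. With x_i = (sqrt(28) + m_i)/d_i and (m_0, d_0) = (0, 1): a_0 = floor(sqrt(28)) = 5, since 5^2 = 25 <= 28 < 36 = 6^2.
Iterate m_{i+1} = d_i*a_i - m_i, d_{i+1} = (28 - m_{i+1}^2)/d_i, a_{i+1} = floor((a_0 + m_{i+1})/d_{i+1}):
  m_1 = 1*5 - 0 = 5, d_1 = (28 - 5^2)/1 = 3/1 = 3, a_1 = floor((5 + 5)/3) = 3.
  m_2 = 3*3 - 5 = 4, d_2 = (28 - 4^2)/3 = 12/3 = 4, a_2 = floor((5 + 4)/4) = 2.
  m_3 = 4*2 - 4 = 4, d_3 = (28 - 4^2)/4 = 12/4 = 3, a_3 = floor((5 + 4)/3) = 3.
  m_4 = 3*3 - 4 = 5, d_4 = (28 - 5^2)/3 = 3/3 = 1, a_4 = floor((5 + 5)/1) = 10.
  m_5 = 1*10 - 5 = 5, d_5 = (28 - 5^2)/1 = 3/1 = 3: (m_5, d_5) = (m_1, d_1) = (5, 3), so from here the quotients repeat a_1, ..., a_4; the period length is 4.
So sqrt(28) = [5; (3, 2, 3, 10)] with period length k = 4.
k is even, so the fundamental solution of x^2 - 28y^2 = 1 is (p_{k-1}, q_{k-1}) = (p_3, q_3); compute convergents through index 3.
Convergents (p_i = a_i*p_{i-1} + p_{i-2}, q_i = a_i*q_{i-1} + q_{i-2} with p_{-2}=0, p_{-1}=1, q_{-2}=1, q_{-1}=0):
  i=0: a_0=5, p_0 = 5*1 + 0 = 5, q_0 = 5*0 + 1 = 1.
  i=1: a_1=3, p_1 = 3*5 + 1 = 16, q_1 = 3*1 + 0 = 3.
  i=2: a_2=2, p_2 = 2*16 + 5 = 37, q_2 = 2*3 + 1 = 7.
  i=3: a_3=3, p_3 = 3*37 + 16 = 127, q_3 = 3*7 + 3 = 24.
Check: 127^2 - 28*24^2 = 16129 - 16128 = 1, so (x, y) = (127, 24) solves the equation, and by the theorem it is the least positive solution.

(x, y) = (127, 24)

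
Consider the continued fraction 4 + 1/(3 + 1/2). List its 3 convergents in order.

4/1, 13/3, 30/7

Using the convergent recurrence p_i = a_i*p_{i-1} + p_{i-2}, q_i = a_i*q_{i-1} + q_{i-2} with p_{-2}=0, p_{-1}=1, q_{-2}=1, q_{-1}=0:
  i=0: a_0=4, p_0 = 4*1 + 0 = 4, q_0 = 4*0 + 1 = 1.
  i=1: a_1=3, p_1 = 3*4 + 1 = 13, q_1 = 3*1 + 0 = 3.
  i=2: a_2=2, p_2 = 2*13 + 4 = 30, q_2 = 2*3 + 1 = 7.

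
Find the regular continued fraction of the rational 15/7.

Run the Euclidean algorithm on 15 and 7; the successive quotients are the partial quotients a_0, a_1, ... (each step inverts the fractional part left over by the previous one):
  15 = 2*7 + 1, so a_0 = 2.
  7 = 7*1 + 0, so a_1 = 7.
The remainder reaches 0 after 2 divisions, so the expansion has 2 partial quotients, read off in order.

[2; 7]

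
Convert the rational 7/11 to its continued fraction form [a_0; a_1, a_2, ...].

Run the Euclidean algorithm on 7 and 11; the successive quotients are the partial quotients a_0, a_1, ... (each step inverts the fractional part left over by the previous one):
  7 = 0*11 + 7, so a_0 = 0.
  11 = 1*7 + 4, so a_1 = 1.
  7 = 1*4 + 3, so a_2 = 1.
  4 = 1*3 + 1, so a_3 = 1.
  3 = 3*1 + 0, so a_4 = 3.
The remainder reaches 0 after 5 divisions, so the expansion has 5 partial quotients, read off in order.

[0; 1, 1, 1, 3]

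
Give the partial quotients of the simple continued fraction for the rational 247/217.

[1; 7, 4, 3, 2]

Run the Euclidean algorithm on 247 and 217; the successive quotients are the partial quotients a_0, a_1, ... (each step inverts the fractional part left over by the previous one):
  247 = 1*217 + 30, so a_0 = 1.
  217 = 7*30 + 7, so a_1 = 7.
  30 = 4*7 + 2, so a_2 = 4.
  7 = 3*2 + 1, so a_3 = 3.
  2 = 2*1 + 0, so a_4 = 2.
The remainder reaches 0 after 5 divisions, so the expansion has 5 partial quotients, read off in order.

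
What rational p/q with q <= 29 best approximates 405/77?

Expand x = 405/77 as a continued fraction with the Euclidean algorithm:
  405 = 5*77 + 20, so a_0 = 5.
  77 = 3*20 + 17, so a_1 = 3.
  20 = 1*17 + 3, so a_2 = 1.
  17 = 5*3 + 2, so a_3 = 5.
  3 = 1*2 + 1, so a_4 = 1.
  2 = 2*1 + 0, so a_5 = 2.
so x = [5; 3, 1, 5, 1, 2].
Convergents (p_i = a_i*p_{i-1} + p_{i-2}, q_i = a_i*q_{i-1} + q_{i-2} with p_{-2}=0, p_{-1}=1, q_{-2}=1, q_{-1}=0), until the denominator exceeds 29:
  i=0: a_0=5, p_0 = 5*1 + 0 = 5, q_0 = 5*0 + 1 = 1.
  i=1: a_1=3, p_1 = 3*5 + 1 = 16, q_1 = 3*1 + 0 = 3.
  i=2: a_2=1, p_2 = 1*16 + 5 = 21, q_2 = 1*3 + 1 = 4.
  i=3: a_3=5, p_3 = 5*21 + 16 = 121, q_3 = 5*4 + 3 = 23.
  i=4: a_4=1, p_4 = 1*121 + 21 = 142, q_4 = 1*23 + 4 = 27.
  i=5: a_5=2, p_5 = 2*142 + 121 = 405, q_5 = 2*27 + 23 = 77.
q_5 = 77 > 29, so the last convergent with denominator <= 29 is p_4/q_4 = 142/27.
The closest fraction with denominator <= 29 is either p_4/q_4 or the intermediate fraction (k*p_4 + p_3)/(k*q_4 + q_3) with the largest k >= 1 whose denominator stays <= 29; these approach x as k grows, and every other convergent or intermediate fraction in range is farther away.
Largest k: floor((29 - q_3)/q_4) = floor((29 - 23)/27) = 0.
Since k = 0, no intermediate fraction beyond p_4/q_4 has denominator <= 29, so the convergent 142/27 is the closest (its error is |405*27 - 142*77|/(77*27) = 1/2079).

142/27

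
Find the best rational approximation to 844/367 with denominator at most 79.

23/10

Expand x = 844/367 as a continued fraction with the Euclidean algorithm:
  844 = 2*367 + 110, so a_0 = 2.
  367 = 3*110 + 37, so a_1 = 3.
  110 = 2*37 + 36, so a_2 = 2.
  37 = 1*36 + 1, so a_3 = 1.
  36 = 36*1 + 0, so a_4 = 36.
so x = [2; 3, 2, 1, 36].
Convergents (p_i = a_i*p_{i-1} + p_{i-2}, q_i = a_i*q_{i-1} + q_{i-2} with p_{-2}=0, p_{-1}=1, q_{-2}=1, q_{-1}=0), until the denominator exceeds 79:
  i=0: a_0=2, p_0 = 2*1 + 0 = 2, q_0 = 2*0 + 1 = 1.
  i=1: a_1=3, p_1 = 3*2 + 1 = 7, q_1 = 3*1 + 0 = 3.
  i=2: a_2=2, p_2 = 2*7 + 2 = 16, q_2 = 2*3 + 1 = 7.
  i=3: a_3=1, p_3 = 1*16 + 7 = 23, q_3 = 1*7 + 3 = 10.
  i=4: a_4=36, p_4 = 36*23 + 16 = 844, q_4 = 36*10 + 7 = 367.
q_4 = 367 > 79, so the last convergent with denominator <= 79 is p_3/q_3 = 23/10.
The closest fraction with denominator <= 79 is either p_3/q_3 or the intermediate fraction (k*p_3 + p_2)/(k*q_3 + q_2) with the largest k >= 1 whose denominator stays <= 79; these approach x as k grows, and every other convergent or intermediate fraction in range is farther away.
Largest k: floor((79 - q_2)/q_3) = floor((79 - 7)/10) = 7.
That gives (7*23 + 16)/(7*10 + 7) = 177/77.
Compare the errors: |x - 23/10| = |844*10 - 23*367|/(367*10) = 1/3670, and |x - 177/77| = |844*77 - 177*367|/(367*77) = 29/28259.
Cross-multiplying, 1*28259 = 28259 < 106430 = 29*3670, so 1/3670 is smaller: the convergent 23/10 is closer to x than 177/77.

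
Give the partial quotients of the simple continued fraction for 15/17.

[0; 1, 7, 2]

Run the Euclidean algorithm on 15 and 17; the successive quotients are the partial quotients a_0, a_1, ... (each step inverts the fractional part left over by the previous one):
  15 = 0*17 + 15, so a_0 = 0.
  17 = 1*15 + 2, so a_1 = 1.
  15 = 7*2 + 1, so a_2 = 7.
  2 = 2*1 + 0, so a_3 = 2.
The remainder reaches 0 after 4 divisions, so the expansion has 4 partial quotients, read off in order.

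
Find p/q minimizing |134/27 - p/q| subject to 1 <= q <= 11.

5/1

Expand x = 134/27 as a continued fraction with the Euclidean algorithm:
  134 = 4*27 + 26, so a_0 = 4.
  27 = 1*26 + 1, so a_1 = 1.
  26 = 26*1 + 0, so a_2 = 26.
so x = [4; 1, 26].
Convergents (p_i = a_i*p_{i-1} + p_{i-2}, q_i = a_i*q_{i-1} + q_{i-2} with p_{-2}=0, p_{-1}=1, q_{-2}=1, q_{-1}=0), until the denominator exceeds 11:
  i=0: a_0=4, p_0 = 4*1 + 0 = 4, q_0 = 4*0 + 1 = 1.
  i=1: a_1=1, p_1 = 1*4 + 1 = 5, q_1 = 1*1 + 0 = 1.
  i=2: a_2=26, p_2 = 26*5 + 4 = 134, q_2 = 26*1 + 1 = 27.
q_2 = 27 > 11, so the last convergent with denominator <= 11 is p_1/q_1 = 5/1.
The closest fraction with denominator <= 11 is either p_1/q_1 or the intermediate fraction (k*p_1 + p_0)/(k*q_1 + q_0) with the largest k >= 1 whose denominator stays <= 11; these approach x as k grows, and every other convergent or intermediate fraction in range is farther away.
Largest k: floor((11 - q_0)/q_1) = floor((11 - 1)/1) = 10.
That gives (10*5 + 4)/(10*1 + 1) = 54/11.
Compare the errors: |x - 5/1| = |134*1 - 5*27|/(27*1) = 1/27, and |x - 54/11| = |134*11 - 54*27|/(27*11) = 16/297.
Cross-multiplying, 1*297 = 297 < 432 = 16*27, so 1/27 is smaller: the convergent 5/1 is closer to x than 54/11.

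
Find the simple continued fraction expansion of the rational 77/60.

[1; 3, 1, 1, 8]

Run the Euclidean algorithm on 77 and 60; the successive quotients are the partial quotients a_0, a_1, ... (each step inverts the fractional part left over by the previous one):
  77 = 1*60 + 17, so a_0 = 1.
  60 = 3*17 + 9, so a_1 = 3.
  17 = 1*9 + 8, so a_2 = 1.
  9 = 1*8 + 1, so a_3 = 1.
  8 = 8*1 + 0, so a_4 = 8.
The remainder reaches 0 after 5 divisions, so the expansion has 5 partial quotients, read off in order.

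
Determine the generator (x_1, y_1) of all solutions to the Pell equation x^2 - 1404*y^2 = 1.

First expand sqrt(1404) as a continued fraction. With x_i = (sqrt(1404) + m_i)/d_i and (m_0, d_0) = (0, 1): a_0 = floor(sqrt(1404)) = 37, since 37^2 = 1369 <= 1404 < 1444 = 38^2.
Iterate m_{i+1} = d_i*a_i - m_i, d_{i+1} = (1404 - m_{i+1}^2)/d_i, a_{i+1} = floor((a_0 + m_{i+1})/d_{i+1}):
  m_1 = 1*37 - 0 = 37, d_1 = (1404 - 37^2)/1 = 35/1 = 35, a_1 = floor((37 + 37)/35) = 2.
  m_2 = 35*2 - 37 = 33, d_2 = (1404 - 33^2)/35 = 315/35 = 9, a_2 = floor((37 + 33)/9) = 7.
  m_3 = 9*7 - 33 = 30, d_3 = (1404 - 30^2)/9 = 504/9 = 56, a_3 = floor((37 + 30)/56) = 1.
  m_4 = 56*1 - 30 = 26, d_4 = (1404 - 26^2)/56 = 728/56 = 13, a_4 = floor((37 + 26)/13) = 4.
  m_5 = 13*4 - 26 = 26, d_5 = (1404 - 26^2)/13 = 728/13 = 56, a_5 = floor((37 + 26)/56) = 1.
  m_6 = 56*1 - 26 = 30, d_6 = (1404 - 30^2)/56 = 504/56 = 9, a_6 = floor((37 + 30)/9) = 7.
  m_7 = 9*7 - 30 = 33, d_7 = (1404 - 33^2)/9 = 315/9 = 35, a_7 = floor((37 + 33)/35) = 2.
  m_8 = 35*2 - 33 = 37, d_8 = (1404 - 37^2)/35 = 35/35 = 1, a_8 = floor((37 + 37)/1) = 74.
  m_9 = 1*74 - 37 = 37, d_9 = (1404 - 37^2)/1 = 35/1 = 35: (m_9, d_9) = (m_1, d_1) = (37, 35), so from here the quotients repeat a_1, ..., a_8; the period length is 8.
So sqrt(1404) = [37; (2, 7, 1, 4, 1, 7, 2, 74)] with period length k = 8.
k is even, so the fundamental solution of x^2 - 1404y^2 = 1 is (p_{k-1}, q_{k-1}) = (p_7, q_7); compute convergents through index 7.
Convergents (p_i = a_i*p_{i-1} + p_{i-2}, q_i = a_i*q_{i-1} + q_{i-2} with p_{-2}=0, p_{-1}=1, q_{-2}=1, q_{-1}=0):
  i=0: a_0=37, p_0 = 37*1 + 0 = 37, q_0 = 37*0 + 1 = 1.
  i=1: a_1=2, p_1 = 2*37 + 1 = 75, q_1 = 2*1 + 0 = 2.
  i=2: a_2=7, p_2 = 7*75 + 37 = 562, q_2 = 7*2 + 1 = 15.
  i=3: a_3=1, p_3 = 1*562 + 75 = 637, q_3 = 1*15 + 2 = 17.
  i=4: a_4=4, p_4 = 4*637 + 562 = 3110, q_4 = 4*17 + 15 = 83.
  i=5: a_5=1, p_5 = 1*3110 + 637 = 3747, q_5 = 1*83 + 17 = 100.
  i=6: a_6=7, p_6 = 7*3747 + 3110 = 29339, q_6 = 7*100 + 83 = 783.
  i=7: a_7=2, p_7 = 2*29339 + 3747 = 62425, q_7 = 2*783 + 100 = 1666.
Check: 62425^2 - 1404*1666^2 = 3896880625 - 3896880624 = 1, so (x, y) = (62425, 1666) solves the equation, and by the theorem it is the least positive solution.

(x, y) = (62425, 1666)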